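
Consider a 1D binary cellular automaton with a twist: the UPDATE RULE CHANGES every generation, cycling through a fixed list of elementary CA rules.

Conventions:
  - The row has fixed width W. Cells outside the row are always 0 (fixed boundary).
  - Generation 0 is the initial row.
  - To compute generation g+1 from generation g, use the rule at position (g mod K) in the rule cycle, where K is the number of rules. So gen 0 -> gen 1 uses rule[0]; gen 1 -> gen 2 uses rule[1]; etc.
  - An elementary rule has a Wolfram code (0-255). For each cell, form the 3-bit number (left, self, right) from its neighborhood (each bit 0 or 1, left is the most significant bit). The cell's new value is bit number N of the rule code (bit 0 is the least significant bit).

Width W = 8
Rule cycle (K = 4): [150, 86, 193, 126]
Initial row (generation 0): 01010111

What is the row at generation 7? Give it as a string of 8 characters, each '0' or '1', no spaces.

Gen 0: 01010111
Gen 1 (rule 150): 11010010
Gen 2 (rule 86): 01011111
Gen 3 (rule 193): 00001111
Gen 4 (rule 126): 00011001
Gen 5 (rule 150): 00100111
Gen 6 (rule 86): 01111001
Gen 7 (rule 193): 00111000

Answer: 00111000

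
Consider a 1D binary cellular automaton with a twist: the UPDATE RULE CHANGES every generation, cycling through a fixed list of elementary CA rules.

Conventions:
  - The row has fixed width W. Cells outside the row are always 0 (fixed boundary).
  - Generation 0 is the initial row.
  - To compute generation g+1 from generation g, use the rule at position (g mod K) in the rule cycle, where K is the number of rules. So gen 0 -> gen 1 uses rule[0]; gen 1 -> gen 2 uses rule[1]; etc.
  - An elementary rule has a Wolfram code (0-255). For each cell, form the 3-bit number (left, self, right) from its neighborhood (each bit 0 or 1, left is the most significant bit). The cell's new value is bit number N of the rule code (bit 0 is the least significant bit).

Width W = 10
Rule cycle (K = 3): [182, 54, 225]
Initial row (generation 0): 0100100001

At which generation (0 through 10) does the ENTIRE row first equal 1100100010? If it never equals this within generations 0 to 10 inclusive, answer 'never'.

Gen 0: 0100100001
Gen 1 (rule 182): 1111110011
Gen 2 (rule 54): 0000001100
Gen 3 (rule 225): 1111100101
Gen 4 (rule 182): 0111011111
Gen 5 (rule 54): 1000100000
Gen 6 (rule 225): 0010001111
Gen 7 (rule 182): 0111010110
Gen 8 (rule 54): 1000111001
Gen 9 (rule 225): 0010011000
Gen 10 (rule 182): 0111100100

Answer: never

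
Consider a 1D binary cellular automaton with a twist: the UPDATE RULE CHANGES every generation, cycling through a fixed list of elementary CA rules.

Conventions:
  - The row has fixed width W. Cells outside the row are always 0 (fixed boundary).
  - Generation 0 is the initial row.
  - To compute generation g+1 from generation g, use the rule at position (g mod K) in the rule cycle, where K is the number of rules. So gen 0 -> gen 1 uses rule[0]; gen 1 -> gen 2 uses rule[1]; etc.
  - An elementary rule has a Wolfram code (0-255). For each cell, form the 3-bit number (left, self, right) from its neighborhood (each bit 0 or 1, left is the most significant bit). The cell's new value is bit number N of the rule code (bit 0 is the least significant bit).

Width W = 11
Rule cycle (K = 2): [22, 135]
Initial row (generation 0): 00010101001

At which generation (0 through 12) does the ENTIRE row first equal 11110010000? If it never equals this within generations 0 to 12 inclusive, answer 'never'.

Answer: 8

Derivation:
Gen 0: 00010101001
Gen 1 (rule 22): 00110101111
Gen 2 (rule 135): 11000100110
Gen 3 (rule 22): 00101111001
Gen 4 (rule 135): 11100110011
Gen 5 (rule 22): 00011001100
Gen 6 (rule 135): 11100010001
Gen 7 (rule 22): 00010111011
Gen 8 (rule 135): 11110010000
Gen 9 (rule 22): 00001111000
Gen 10 (rule 135): 11110110011
Gen 11 (rule 22): 00000001100
Gen 12 (rule 135): 11111110001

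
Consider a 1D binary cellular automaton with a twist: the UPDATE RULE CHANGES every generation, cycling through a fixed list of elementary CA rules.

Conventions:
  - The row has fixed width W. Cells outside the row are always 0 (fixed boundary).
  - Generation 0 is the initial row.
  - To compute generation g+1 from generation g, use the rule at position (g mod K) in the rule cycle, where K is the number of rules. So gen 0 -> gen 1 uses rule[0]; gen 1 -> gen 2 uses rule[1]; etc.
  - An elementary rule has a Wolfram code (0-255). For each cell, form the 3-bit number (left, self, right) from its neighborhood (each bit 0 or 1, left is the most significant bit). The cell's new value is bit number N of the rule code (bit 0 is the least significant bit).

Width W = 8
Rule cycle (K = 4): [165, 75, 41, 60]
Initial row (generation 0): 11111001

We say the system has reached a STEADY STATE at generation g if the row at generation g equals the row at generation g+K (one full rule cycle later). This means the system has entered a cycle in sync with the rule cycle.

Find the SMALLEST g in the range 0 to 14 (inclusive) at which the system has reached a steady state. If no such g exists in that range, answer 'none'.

Gen 0: 11111001
Gen 1 (rule 165): 01110001
Gen 2 (rule 75): 11010110
Gen 3 (rule 41): 10101100
Gen 4 (rule 60): 11111010
Gen 5 (rule 165): 01110110
Gen 6 (rule 75): 11010110
Gen 7 (rule 41): 10101100
Gen 8 (rule 60): 11111010
Gen 9 (rule 165): 01110110
Gen 10 (rule 75): 11010110
Gen 11 (rule 41): 10101100
Gen 12 (rule 60): 11111010
Gen 13 (rule 165): 01110110
Gen 14 (rule 75): 11010110
Gen 15 (rule 41): 10101100
Gen 16 (rule 60): 11111010
Gen 17 (rule 165): 01110110
Gen 18 (rule 75): 11010110

Answer: 2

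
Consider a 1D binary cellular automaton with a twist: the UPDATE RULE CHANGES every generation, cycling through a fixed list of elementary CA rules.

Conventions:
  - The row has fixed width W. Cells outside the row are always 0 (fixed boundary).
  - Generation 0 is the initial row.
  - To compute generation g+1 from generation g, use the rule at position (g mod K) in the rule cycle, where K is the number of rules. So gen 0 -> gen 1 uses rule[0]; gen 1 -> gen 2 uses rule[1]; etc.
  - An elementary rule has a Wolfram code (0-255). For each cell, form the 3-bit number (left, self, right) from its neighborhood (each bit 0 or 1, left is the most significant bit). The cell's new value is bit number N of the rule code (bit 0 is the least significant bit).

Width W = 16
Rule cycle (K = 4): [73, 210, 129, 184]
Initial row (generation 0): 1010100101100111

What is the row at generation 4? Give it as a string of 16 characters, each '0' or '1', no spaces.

Gen 0: 1010100101100111
Gen 1 (rule 73): 0000000001100101
Gen 2 (rule 210): 0000000010111000
Gen 3 (rule 129): 1111111000010011
Gen 4 (rule 184): 1111110100001010

Answer: 1111110100001010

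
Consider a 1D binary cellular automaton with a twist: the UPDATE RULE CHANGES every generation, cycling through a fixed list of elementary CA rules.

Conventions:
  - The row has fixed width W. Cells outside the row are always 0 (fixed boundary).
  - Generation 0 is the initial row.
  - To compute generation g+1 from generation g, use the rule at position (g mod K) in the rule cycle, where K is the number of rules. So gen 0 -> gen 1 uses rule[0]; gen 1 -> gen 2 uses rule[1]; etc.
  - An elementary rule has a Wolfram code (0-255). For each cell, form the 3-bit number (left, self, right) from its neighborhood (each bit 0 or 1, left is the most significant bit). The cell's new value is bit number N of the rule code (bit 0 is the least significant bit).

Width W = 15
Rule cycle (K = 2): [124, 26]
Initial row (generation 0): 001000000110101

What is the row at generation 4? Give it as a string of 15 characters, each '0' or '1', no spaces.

Answer: 110000111001000

Derivation:
Gen 0: 001000000110101
Gen 1 (rule 124): 001100000111111
Gen 2 (rule 26): 011010001100000
Gen 3 (rule 124): 011111001110000
Gen 4 (rule 26): 110000111001000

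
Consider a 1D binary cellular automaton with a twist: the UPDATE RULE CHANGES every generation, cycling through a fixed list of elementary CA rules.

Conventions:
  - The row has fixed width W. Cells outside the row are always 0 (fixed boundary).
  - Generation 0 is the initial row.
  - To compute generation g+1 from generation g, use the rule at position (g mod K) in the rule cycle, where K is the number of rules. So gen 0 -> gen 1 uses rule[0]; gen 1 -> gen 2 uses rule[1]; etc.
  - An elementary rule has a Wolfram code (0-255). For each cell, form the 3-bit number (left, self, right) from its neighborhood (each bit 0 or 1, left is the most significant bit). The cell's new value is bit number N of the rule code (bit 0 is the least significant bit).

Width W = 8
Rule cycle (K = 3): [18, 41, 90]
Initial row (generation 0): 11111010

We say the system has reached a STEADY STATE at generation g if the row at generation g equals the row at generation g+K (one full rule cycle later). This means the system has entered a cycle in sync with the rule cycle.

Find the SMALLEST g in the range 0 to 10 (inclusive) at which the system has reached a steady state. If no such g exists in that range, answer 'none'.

Gen 0: 11111010
Gen 1 (rule 18): 00000001
Gen 2 (rule 41): 11111100
Gen 3 (rule 90): 10000110
Gen 4 (rule 18): 01001001
Gen 5 (rule 41): 00000000
Gen 6 (rule 90): 00000000
Gen 7 (rule 18): 00000000
Gen 8 (rule 41): 11111111
Gen 9 (rule 90): 10000001
Gen 10 (rule 18): 01000010
Gen 11 (rule 41): 00011000
Gen 12 (rule 90): 00111100
Gen 13 (rule 18): 01000010

Answer: 10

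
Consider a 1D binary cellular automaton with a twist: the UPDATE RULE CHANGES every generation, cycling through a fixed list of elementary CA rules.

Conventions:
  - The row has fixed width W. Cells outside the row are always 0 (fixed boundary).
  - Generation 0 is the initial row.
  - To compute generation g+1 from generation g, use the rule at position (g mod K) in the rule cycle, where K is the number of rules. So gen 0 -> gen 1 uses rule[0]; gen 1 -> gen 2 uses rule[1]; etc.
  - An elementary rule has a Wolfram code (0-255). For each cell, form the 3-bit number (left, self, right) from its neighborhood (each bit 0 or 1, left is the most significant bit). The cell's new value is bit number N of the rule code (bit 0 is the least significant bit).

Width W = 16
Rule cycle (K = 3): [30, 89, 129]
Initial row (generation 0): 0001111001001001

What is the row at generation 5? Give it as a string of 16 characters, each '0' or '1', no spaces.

Gen 0: 0001111001001001
Gen 1 (rule 30): 0011000111111111
Gen 2 (rule 89): 1011110100000001
Gen 3 (rule 129): 0001100001111100
Gen 4 (rule 30): 0011010011000010
Gen 5 (rule 89): 1011001011111001

Answer: 1011001011111001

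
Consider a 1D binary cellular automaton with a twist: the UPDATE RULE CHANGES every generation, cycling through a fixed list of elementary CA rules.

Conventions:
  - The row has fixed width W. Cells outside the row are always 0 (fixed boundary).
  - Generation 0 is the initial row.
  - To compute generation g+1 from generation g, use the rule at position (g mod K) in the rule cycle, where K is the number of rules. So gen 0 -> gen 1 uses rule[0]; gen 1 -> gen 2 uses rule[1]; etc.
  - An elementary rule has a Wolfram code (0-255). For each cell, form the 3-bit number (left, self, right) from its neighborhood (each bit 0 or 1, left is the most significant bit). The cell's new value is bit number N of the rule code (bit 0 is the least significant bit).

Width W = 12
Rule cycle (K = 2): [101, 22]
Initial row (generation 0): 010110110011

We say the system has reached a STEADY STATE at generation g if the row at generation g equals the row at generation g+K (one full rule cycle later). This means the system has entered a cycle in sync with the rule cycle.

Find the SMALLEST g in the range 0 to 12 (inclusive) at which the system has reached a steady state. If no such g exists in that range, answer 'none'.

Answer: 12

Derivation:
Gen 0: 010110110011
Gen 1 (rule 101): 011011010001
Gen 2 (rule 22): 100000011011
Gen 3 (rule 101): 101111001101
Gen 4 (rule 22): 100000110001
Gen 5 (rule 101): 101110010101
Gen 6 (rule 22): 100001110101
Gen 7 (rule 101): 101100011111
Gen 8 (rule 22): 100010100000
Gen 9 (rule 101): 101011101111
Gen 10 (rule 22): 101000000000
Gen 11 (rule 101): 111011111111
Gen 12 (rule 22): 000000000000
Gen 13 (rule 101): 111111111111
Gen 14 (rule 22): 000000000000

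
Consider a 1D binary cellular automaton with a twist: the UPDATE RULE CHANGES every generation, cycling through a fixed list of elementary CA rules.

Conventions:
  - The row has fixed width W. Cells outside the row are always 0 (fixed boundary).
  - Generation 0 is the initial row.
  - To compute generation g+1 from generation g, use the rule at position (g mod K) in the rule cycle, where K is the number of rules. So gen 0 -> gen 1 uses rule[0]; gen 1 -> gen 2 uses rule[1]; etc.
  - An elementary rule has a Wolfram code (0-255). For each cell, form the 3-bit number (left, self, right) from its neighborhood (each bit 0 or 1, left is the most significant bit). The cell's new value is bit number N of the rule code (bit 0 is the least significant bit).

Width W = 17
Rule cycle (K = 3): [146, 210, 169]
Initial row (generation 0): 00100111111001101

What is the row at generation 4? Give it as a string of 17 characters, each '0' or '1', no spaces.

Answer: 01010010010101100

Derivation:
Gen 0: 00100111111001101
Gen 1 (rule 146): 01011011110110000
Gen 2 (rule 210): 10001001110011000
Gen 3 (rule 169): 00100001100010011
Gen 4 (rule 146): 01010010010101100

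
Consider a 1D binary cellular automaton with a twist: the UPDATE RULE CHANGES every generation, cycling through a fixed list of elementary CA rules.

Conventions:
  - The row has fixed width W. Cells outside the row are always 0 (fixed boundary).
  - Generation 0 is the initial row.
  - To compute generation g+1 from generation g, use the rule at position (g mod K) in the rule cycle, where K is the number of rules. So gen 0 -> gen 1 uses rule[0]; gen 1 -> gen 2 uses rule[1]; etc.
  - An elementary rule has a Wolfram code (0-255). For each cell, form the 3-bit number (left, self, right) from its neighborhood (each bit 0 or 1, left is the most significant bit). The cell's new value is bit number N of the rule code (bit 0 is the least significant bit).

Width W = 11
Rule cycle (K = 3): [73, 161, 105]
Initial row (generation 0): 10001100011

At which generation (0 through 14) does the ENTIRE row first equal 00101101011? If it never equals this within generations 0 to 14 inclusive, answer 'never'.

Gen 0: 10001100011
Gen 1 (rule 73): 00101101011
Gen 2 (rule 161): 10010010100
Gen 3 (rule 105): 00000001001
Gen 4 (rule 73): 11111100000
Gen 5 (rule 161): 01111001111
Gen 6 (rule 105): 01001001001
Gen 7 (rule 73): 00000000000
Gen 8 (rule 161): 11111111111
Gen 9 (rule 105): 10000000001
Gen 10 (rule 73): 00111111100
Gen 11 (rule 161): 10011111001
Gen 12 (rule 105): 00010001000
Gen 13 (rule 73): 11000100011
Gen 14 (rule 161): 00010001000

Answer: 1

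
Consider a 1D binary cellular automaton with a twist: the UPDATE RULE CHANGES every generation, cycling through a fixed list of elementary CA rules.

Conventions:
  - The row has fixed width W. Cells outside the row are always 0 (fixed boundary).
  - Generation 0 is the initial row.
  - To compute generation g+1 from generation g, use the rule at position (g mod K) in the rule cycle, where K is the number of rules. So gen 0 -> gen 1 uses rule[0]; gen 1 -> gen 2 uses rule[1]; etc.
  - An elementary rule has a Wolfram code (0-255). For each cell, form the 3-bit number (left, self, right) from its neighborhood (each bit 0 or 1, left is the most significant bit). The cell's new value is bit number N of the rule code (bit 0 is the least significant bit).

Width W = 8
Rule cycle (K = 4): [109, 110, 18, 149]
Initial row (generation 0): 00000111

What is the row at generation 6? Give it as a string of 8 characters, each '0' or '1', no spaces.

Answer: 11110011

Derivation:
Gen 0: 00000111
Gen 1 (rule 109): 11110101
Gen 2 (rule 110): 10011111
Gen 3 (rule 18): 01100000
Gen 4 (rule 149): 00011111
Gen 5 (rule 109): 11010001
Gen 6 (rule 110): 11110011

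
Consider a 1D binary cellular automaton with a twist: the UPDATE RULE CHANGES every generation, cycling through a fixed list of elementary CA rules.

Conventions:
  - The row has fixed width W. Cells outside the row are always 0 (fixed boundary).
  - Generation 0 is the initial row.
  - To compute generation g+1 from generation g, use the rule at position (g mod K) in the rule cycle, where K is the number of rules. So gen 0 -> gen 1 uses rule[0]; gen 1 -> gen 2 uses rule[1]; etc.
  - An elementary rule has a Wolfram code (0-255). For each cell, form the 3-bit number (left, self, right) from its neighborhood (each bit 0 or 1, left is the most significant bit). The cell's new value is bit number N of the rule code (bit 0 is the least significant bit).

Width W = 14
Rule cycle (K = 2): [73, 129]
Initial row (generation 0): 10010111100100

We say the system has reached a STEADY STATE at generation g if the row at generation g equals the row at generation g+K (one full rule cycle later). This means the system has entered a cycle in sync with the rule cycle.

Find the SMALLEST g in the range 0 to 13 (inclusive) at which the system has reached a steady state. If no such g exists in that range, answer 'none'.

Gen 0: 10010111100100
Gen 1 (rule 73): 00000100100001
Gen 2 (rule 129): 11110000001100
Gen 3 (rule 73): 10010111101101
Gen 4 (rule 129): 00000011000000
Gen 5 (rule 73): 11111011011111
Gen 6 (rule 129): 01110000001110
Gen 7 (rule 73): 01010111101010
Gen 8 (rule 129): 00000011000000
Gen 9 (rule 73): 11111011011111
Gen 10 (rule 129): 01110000001110
Gen 11 (rule 73): 01010111101010
Gen 12 (rule 129): 00000011000000
Gen 13 (rule 73): 11111011011111
Gen 14 (rule 129): 01110000001110
Gen 15 (rule 73): 01010111101010

Answer: none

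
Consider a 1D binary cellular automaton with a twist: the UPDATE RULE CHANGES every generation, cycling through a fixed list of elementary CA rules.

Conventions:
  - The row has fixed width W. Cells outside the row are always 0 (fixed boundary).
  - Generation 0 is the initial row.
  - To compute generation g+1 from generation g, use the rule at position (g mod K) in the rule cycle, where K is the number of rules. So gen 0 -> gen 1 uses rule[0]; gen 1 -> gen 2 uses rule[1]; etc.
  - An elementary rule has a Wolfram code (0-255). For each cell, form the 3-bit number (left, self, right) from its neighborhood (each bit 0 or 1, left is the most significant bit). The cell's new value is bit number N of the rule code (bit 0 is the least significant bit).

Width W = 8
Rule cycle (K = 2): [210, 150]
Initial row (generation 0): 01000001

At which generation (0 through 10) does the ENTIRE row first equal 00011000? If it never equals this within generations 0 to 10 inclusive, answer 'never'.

Answer: never

Derivation:
Gen 0: 01000001
Gen 1 (rule 210): 10100010
Gen 2 (rule 150): 10110111
Gen 3 (rule 210): 00010011
Gen 4 (rule 150): 00111100
Gen 5 (rule 210): 01011110
Gen 6 (rule 150): 11001101
Gen 7 (rule 210): 01110100
Gen 8 (rule 150): 10100110
Gen 9 (rule 210): 00011011
Gen 10 (rule 150): 00100000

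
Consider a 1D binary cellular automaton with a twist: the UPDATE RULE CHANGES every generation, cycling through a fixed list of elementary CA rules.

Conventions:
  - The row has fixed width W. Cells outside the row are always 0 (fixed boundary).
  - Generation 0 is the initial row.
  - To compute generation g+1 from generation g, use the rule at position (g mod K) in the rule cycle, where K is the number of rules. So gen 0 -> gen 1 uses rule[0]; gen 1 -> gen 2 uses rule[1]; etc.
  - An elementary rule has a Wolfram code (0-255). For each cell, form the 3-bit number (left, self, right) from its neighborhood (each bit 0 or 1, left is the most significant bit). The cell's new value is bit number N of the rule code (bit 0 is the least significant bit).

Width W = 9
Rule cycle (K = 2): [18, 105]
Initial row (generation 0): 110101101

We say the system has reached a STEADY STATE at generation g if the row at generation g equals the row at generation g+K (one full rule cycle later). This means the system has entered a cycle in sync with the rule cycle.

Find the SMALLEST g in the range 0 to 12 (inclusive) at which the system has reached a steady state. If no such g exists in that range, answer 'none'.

Gen 0: 110101101
Gen 1 (rule 18): 000000000
Gen 2 (rule 105): 111111111
Gen 3 (rule 18): 000000000
Gen 4 (rule 105): 111111111
Gen 5 (rule 18): 000000000
Gen 6 (rule 105): 111111111
Gen 7 (rule 18): 000000000
Gen 8 (rule 105): 111111111
Gen 9 (rule 18): 000000000
Gen 10 (rule 105): 111111111
Gen 11 (rule 18): 000000000
Gen 12 (rule 105): 111111111
Gen 13 (rule 18): 000000000
Gen 14 (rule 105): 111111111

Answer: 1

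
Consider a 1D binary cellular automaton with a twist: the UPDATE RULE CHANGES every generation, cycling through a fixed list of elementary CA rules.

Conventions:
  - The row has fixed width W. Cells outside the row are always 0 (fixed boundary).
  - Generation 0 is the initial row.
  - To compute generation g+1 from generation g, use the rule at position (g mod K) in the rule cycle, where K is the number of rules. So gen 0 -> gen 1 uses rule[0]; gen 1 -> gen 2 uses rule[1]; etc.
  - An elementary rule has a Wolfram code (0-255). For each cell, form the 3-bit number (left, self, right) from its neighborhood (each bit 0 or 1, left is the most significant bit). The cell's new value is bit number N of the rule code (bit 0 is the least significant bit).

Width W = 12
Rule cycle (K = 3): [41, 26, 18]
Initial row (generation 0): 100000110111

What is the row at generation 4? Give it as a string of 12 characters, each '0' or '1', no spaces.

Answer: 000001000100

Derivation:
Gen 0: 100000110111
Gen 1 (rule 41): 001110101100
Gen 2 (rule 26): 011000001010
Gen 3 (rule 18): 100100010001
Gen 4 (rule 41): 000001000100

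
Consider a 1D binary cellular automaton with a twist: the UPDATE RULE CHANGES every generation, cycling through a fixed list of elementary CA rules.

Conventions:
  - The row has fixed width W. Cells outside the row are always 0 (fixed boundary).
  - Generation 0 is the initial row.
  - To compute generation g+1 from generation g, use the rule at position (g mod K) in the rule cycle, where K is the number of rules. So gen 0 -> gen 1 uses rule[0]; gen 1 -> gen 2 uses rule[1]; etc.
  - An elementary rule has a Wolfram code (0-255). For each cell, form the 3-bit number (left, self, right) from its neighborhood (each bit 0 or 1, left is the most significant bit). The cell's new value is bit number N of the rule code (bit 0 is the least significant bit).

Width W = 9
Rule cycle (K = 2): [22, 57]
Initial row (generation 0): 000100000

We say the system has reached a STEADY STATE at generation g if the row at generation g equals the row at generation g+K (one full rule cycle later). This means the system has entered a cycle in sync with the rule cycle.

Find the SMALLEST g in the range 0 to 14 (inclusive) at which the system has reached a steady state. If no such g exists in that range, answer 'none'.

Answer: 13

Derivation:
Gen 0: 000100000
Gen 1 (rule 22): 001110000
Gen 2 (rule 57): 101001111
Gen 3 (rule 22): 101110000
Gen 4 (rule 57): 011001111
Gen 5 (rule 22): 100110000
Gen 6 (rule 57): 010101111
Gen 7 (rule 22): 110100000
Gen 8 (rule 57): 101011111
Gen 9 (rule 22): 101000000
Gen 10 (rule 57): 010111111
Gen 11 (rule 22): 110000000
Gen 12 (rule 57): 101111111
Gen 13 (rule 22): 100000000
Gen 14 (rule 57): 011111111
Gen 15 (rule 22): 100000000
Gen 16 (rule 57): 011111111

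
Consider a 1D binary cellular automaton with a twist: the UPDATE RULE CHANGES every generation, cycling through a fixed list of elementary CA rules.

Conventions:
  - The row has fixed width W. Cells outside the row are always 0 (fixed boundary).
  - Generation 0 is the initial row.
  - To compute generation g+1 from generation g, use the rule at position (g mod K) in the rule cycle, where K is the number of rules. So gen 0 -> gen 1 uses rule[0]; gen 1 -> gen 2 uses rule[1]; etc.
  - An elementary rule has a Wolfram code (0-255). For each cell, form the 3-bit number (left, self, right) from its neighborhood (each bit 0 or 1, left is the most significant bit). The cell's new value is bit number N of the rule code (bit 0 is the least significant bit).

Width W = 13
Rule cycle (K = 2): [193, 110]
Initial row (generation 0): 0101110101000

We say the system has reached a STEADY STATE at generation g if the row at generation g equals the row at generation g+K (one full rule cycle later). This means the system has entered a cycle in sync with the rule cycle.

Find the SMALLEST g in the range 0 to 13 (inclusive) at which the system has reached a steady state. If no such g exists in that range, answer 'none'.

Gen 0: 0101110101000
Gen 1 (rule 193): 0000110000011
Gen 2 (rule 110): 0001110000111
Gen 3 (rule 193): 1100110110011
Gen 4 (rule 110): 1101111110111
Gen 5 (rule 193): 0100111110011
Gen 6 (rule 110): 1101100010111
Gen 7 (rule 193): 0100101000011
Gen 8 (rule 110): 1101111000111
Gen 9 (rule 193): 0100111010011
Gen 10 (rule 110): 1101101110111
Gen 11 (rule 193): 0100100110011
Gen 12 (rule 110): 1101101110111
Gen 13 (rule 193): 0100100110011
Gen 14 (rule 110): 1101101110111
Gen 15 (rule 193): 0100100110011

Answer: 10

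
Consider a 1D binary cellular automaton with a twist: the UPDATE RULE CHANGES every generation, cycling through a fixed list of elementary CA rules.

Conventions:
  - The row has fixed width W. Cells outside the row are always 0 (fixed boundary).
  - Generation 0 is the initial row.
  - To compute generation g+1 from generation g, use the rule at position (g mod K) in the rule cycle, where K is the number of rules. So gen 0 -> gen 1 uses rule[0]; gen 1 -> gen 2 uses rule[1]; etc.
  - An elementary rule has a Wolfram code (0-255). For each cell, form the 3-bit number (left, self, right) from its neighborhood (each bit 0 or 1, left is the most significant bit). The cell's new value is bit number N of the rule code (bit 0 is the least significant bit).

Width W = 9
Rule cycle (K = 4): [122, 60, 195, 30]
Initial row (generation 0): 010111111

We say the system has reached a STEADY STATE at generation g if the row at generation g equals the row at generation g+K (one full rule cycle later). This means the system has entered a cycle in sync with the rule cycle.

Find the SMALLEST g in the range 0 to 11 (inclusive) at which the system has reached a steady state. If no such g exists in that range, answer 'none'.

Gen 0: 010111111
Gen 1 (rule 122): 101100001
Gen 2 (rule 60): 111010001
Gen 3 (rule 195): 011000110
Gen 4 (rule 30): 110101101
Gen 5 (rule 122): 111011110
Gen 6 (rule 60): 100110001
Gen 7 (rule 195): 001010110
Gen 8 (rule 30): 011010101
Gen 9 (rule 122): 111101010
Gen 10 (rule 60): 100011111
Gen 11 (rule 195): 001101111
Gen 12 (rule 30): 011001000
Gen 13 (rule 122): 111110100
Gen 14 (rule 60): 100001110
Gen 15 (rule 195): 001110110

Answer: none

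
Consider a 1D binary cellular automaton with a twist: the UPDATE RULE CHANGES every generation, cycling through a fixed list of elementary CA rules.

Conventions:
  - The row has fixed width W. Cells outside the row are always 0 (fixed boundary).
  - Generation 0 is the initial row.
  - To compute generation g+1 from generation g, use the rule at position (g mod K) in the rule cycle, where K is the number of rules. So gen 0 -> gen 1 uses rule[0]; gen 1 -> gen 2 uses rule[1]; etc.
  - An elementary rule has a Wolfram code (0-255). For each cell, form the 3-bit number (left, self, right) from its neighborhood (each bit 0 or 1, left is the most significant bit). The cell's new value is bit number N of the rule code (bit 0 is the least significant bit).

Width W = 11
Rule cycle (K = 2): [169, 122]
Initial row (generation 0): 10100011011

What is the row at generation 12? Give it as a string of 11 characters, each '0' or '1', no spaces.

Answer: 10101010101

Derivation:
Gen 0: 10100011011
Gen 1 (rule 169): 01001010110
Gen 2 (rule 122): 10110101111
Gen 3 (rule 169): 01101011110
Gen 4 (rule 122): 11110110011
Gen 5 (rule 169): 11101100010
Gen 6 (rule 122): 10111110101
Gen 7 (rule 169): 01111101010
Gen 8 (rule 122): 11000110101
Gen 9 (rule 169): 10010101010
Gen 10 (rule 122): 01101010101
Gen 11 (rule 169): 01010101010
Gen 12 (rule 122): 10101010101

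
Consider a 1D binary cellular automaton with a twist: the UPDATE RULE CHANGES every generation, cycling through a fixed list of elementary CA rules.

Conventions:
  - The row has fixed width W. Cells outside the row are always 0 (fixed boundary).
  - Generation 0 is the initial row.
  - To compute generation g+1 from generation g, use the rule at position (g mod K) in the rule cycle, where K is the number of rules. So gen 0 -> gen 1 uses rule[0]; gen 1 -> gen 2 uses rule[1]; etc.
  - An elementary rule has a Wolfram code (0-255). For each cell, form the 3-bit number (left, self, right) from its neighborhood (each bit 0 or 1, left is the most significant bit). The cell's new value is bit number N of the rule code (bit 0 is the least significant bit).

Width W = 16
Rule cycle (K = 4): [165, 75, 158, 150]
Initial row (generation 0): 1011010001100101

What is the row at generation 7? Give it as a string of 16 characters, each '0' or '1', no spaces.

Answer: 1111100110100000

Derivation:
Gen 0: 1011010001100101
Gen 1 (rule 165): 1100110100000111
Gen 2 (rule 75): 1101110001111101
Gen 3 (rule 158): 1001101011111001
Gen 4 (rule 150): 1110001001110111
Gen 5 (rule 165): 0100101000101010
Gen 6 (rule 75): 1001000011000000
Gen 7 (rule 158): 1111100110100000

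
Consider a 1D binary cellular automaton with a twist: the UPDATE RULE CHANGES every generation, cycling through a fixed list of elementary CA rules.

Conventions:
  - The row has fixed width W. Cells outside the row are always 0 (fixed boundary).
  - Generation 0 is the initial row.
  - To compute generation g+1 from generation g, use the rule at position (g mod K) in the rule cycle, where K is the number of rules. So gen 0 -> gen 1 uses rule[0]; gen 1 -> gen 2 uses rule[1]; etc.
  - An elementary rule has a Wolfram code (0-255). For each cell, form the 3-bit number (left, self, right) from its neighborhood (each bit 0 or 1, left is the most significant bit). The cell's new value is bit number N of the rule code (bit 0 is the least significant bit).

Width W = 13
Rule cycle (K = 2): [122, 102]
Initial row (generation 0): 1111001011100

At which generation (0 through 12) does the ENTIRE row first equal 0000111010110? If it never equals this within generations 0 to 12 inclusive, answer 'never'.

Answer: never

Derivation:
Gen 0: 1111001011100
Gen 1 (rule 122): 1001110110110
Gen 2 (rule 102): 1010011011010
Gen 3 (rule 122): 0101111111101
Gen 4 (rule 102): 1110000000111
Gen 5 (rule 122): 1011000001101
Gen 6 (rule 102): 1101000010111
Gen 7 (rule 122): 1110100101101
Gen 8 (rule 102): 0011101110111
Gen 9 (rule 122): 0110111011101
Gen 10 (rule 102): 1011001100111
Gen 11 (rule 122): 0111111111101
Gen 12 (rule 102): 1000000000111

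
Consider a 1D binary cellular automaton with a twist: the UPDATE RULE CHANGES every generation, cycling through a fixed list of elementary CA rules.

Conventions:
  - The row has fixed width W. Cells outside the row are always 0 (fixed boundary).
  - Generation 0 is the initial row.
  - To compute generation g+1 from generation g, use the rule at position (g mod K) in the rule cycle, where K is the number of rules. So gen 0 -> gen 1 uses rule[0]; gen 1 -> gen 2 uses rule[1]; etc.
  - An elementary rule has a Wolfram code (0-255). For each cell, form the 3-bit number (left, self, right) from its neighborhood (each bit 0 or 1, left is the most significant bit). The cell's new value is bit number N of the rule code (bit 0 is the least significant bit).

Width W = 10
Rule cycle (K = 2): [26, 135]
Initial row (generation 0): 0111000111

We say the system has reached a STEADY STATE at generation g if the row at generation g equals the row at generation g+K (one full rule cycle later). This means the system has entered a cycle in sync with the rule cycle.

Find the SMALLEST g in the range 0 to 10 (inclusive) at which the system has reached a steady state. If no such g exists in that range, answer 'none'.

Gen 0: 0111000111
Gen 1 (rule 26): 1100101100
Gen 2 (rule 135): 0001100001
Gen 3 (rule 26): 0011010010
Gen 4 (rule 135): 1100010110
Gen 5 (rule 26): 1010100101
Gen 6 (rule 135): 1010101101
Gen 7 (rule 26): 0000001000
Gen 8 (rule 135): 1111111011
Gen 9 (rule 26): 1000000010
Gen 10 (rule 135): 1011111110
Gen 11 (rule 26): 0010000001
Gen 12 (rule 135): 1110111111

Answer: none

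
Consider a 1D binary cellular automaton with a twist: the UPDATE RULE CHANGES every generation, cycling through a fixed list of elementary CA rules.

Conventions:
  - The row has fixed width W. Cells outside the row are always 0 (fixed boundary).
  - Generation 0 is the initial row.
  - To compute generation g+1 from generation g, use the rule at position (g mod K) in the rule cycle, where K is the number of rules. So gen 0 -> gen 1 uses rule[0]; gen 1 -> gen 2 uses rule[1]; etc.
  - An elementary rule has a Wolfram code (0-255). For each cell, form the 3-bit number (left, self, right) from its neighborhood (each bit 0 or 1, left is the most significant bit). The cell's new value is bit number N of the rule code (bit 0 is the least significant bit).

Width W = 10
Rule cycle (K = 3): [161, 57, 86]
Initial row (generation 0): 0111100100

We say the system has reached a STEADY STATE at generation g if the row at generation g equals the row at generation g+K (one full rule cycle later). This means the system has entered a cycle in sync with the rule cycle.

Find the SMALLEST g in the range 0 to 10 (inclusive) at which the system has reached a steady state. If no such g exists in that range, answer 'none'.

Answer: none

Derivation:
Gen 0: 0111100100
Gen 1 (rule 161): 0011000001
Gen 2 (rule 57): 1010111100
Gen 3 (rule 86): 1010000110
Gen 4 (rule 161): 0100110000
Gen 5 (rule 57): 0010101111
Gen 6 (rule 86): 0110100001
Gen 7 (rule 161): 0001001100
Gen 8 (rule 57): 1100101011
Gen 9 (rule 86): 0111101001
Gen 10 (rule 161): 0011010000
Gen 11 (rule 57): 1010101111
Gen 12 (rule 86): 1010100001
Gen 13 (rule 161): 0101001100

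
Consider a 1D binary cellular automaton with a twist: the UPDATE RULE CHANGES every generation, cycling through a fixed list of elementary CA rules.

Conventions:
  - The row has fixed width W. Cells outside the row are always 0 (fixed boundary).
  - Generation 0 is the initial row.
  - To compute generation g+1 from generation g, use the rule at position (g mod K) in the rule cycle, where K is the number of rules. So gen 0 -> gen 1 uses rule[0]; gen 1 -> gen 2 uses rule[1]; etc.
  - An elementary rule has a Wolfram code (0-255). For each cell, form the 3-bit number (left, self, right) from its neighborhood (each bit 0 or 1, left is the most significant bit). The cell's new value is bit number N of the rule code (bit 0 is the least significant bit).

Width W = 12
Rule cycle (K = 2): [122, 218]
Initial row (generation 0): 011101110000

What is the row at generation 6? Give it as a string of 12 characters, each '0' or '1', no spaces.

Answer: 011111011100

Derivation:
Gen 0: 011101110000
Gen 1 (rule 122): 110111011000
Gen 2 (rule 218): 110111011100
Gen 3 (rule 122): 111101110110
Gen 4 (rule 218): 111101110111
Gen 5 (rule 122): 100111011101
Gen 6 (rule 218): 011111011100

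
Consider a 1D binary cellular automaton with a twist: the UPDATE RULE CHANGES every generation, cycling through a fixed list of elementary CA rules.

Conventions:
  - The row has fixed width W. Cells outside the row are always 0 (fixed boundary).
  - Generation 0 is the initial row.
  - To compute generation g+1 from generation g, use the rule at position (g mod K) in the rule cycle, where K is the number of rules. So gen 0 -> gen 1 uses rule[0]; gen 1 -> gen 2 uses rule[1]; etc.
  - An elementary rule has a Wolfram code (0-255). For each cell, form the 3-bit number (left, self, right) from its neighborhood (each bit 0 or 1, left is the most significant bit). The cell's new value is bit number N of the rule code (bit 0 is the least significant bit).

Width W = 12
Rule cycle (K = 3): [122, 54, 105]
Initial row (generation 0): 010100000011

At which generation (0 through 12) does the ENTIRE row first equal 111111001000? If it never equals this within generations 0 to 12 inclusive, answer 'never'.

Gen 0: 010100000011
Gen 1 (rule 122): 101010000111
Gen 2 (rule 54): 111111001000
Gen 3 (rule 105): 100001000011
Gen 4 (rule 122): 010010100111
Gen 5 (rule 54): 111111111000
Gen 6 (rule 105): 100000001011
Gen 7 (rule 122): 010000010111
Gen 8 (rule 54): 111000111000
Gen 9 (rule 105): 101010101011
Gen 10 (rule 122): 010101010111
Gen 11 (rule 54): 111111111000
Gen 12 (rule 105): 100000001011

Answer: 2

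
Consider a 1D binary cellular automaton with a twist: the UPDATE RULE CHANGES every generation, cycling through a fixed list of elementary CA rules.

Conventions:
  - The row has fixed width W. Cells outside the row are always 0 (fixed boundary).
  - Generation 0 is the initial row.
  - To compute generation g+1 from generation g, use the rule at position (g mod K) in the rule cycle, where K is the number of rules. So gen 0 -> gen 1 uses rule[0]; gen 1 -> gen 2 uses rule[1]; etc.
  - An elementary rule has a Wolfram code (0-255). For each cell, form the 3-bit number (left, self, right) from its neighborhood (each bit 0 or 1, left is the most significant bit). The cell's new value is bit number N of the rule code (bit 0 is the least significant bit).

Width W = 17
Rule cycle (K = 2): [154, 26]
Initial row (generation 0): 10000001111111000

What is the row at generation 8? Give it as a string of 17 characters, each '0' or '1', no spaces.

Gen 0: 10000001111111000
Gen 1 (rule 154): 01000011111110100
Gen 2 (rule 26): 10100110000000010
Gen 3 (rule 154): 00011101000000101
Gen 4 (rule 26): 00110000100001000
Gen 5 (rule 154): 01101001010010100
Gen 6 (rule 26): 11000110001100010
Gen 7 (rule 154): 10101101011010101
Gen 8 (rule 26): 00001000010000000

Answer: 00001000010000000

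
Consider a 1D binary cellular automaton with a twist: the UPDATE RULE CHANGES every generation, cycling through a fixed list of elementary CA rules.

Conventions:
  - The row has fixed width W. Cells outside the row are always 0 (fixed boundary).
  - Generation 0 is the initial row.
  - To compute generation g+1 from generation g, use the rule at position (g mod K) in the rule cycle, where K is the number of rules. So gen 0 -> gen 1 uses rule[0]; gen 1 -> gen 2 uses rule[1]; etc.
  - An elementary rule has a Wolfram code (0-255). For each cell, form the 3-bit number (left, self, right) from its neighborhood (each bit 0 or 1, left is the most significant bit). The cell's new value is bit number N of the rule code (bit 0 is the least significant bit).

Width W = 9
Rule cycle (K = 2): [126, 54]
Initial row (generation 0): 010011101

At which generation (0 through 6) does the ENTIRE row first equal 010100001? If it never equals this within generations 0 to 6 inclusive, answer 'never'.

Answer: never

Derivation:
Gen 0: 010011101
Gen 1 (rule 126): 111110111
Gen 2 (rule 54): 000001000
Gen 3 (rule 126): 000011100
Gen 4 (rule 54): 000100010
Gen 5 (rule 126): 001110111
Gen 6 (rule 54): 010001000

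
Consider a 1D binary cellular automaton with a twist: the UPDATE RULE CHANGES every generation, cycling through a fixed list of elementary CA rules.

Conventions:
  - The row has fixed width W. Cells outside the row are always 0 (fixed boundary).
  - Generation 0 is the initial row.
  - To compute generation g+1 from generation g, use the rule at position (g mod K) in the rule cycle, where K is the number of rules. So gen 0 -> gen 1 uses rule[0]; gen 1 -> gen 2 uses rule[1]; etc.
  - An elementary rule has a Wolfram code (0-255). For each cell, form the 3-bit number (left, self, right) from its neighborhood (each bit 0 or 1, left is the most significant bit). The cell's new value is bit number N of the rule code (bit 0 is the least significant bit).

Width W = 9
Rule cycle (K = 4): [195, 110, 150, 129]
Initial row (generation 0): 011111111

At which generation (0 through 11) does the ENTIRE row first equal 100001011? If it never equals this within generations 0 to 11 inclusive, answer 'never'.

Answer: never

Derivation:
Gen 0: 011111111
Gen 1 (rule 195): 101111111
Gen 2 (rule 110): 111000001
Gen 3 (rule 150): 010100011
Gen 4 (rule 129): 000001000
Gen 5 (rule 195): 111110011
Gen 6 (rule 110): 100010111
Gen 7 (rule 150): 110110010
Gen 8 (rule 129): 000000000
Gen 9 (rule 195): 111111111
Gen 10 (rule 110): 100000001
Gen 11 (rule 150): 110000011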